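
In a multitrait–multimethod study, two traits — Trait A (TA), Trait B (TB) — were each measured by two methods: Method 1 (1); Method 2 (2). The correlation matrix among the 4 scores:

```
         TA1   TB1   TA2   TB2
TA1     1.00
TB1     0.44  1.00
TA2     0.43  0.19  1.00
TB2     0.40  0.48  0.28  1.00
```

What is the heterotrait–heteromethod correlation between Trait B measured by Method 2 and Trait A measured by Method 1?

Different traits and methods: r(TB2, TA1) = 0.40.

0.40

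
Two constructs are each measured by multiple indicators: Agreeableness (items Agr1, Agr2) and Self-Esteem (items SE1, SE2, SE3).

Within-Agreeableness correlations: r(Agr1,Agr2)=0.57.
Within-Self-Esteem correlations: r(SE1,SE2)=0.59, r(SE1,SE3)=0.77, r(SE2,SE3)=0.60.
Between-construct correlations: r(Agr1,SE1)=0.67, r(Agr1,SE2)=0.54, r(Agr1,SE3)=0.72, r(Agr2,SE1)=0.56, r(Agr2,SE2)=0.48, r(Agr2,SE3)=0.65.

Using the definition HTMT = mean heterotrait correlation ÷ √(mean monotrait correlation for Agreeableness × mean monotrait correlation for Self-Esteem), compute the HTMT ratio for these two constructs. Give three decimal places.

0.989

Mean heterotrait r = 3.62/6 = 0.6033.
Mean within-Agr = 0.57/1 = 0.5700; mean within-SE = 1.96/3 = 0.6533.
Geometric mean = √(0.5700 × 0.6533) = 0.6102.
HTMT = 0.6033 / 0.6102 = 0.989.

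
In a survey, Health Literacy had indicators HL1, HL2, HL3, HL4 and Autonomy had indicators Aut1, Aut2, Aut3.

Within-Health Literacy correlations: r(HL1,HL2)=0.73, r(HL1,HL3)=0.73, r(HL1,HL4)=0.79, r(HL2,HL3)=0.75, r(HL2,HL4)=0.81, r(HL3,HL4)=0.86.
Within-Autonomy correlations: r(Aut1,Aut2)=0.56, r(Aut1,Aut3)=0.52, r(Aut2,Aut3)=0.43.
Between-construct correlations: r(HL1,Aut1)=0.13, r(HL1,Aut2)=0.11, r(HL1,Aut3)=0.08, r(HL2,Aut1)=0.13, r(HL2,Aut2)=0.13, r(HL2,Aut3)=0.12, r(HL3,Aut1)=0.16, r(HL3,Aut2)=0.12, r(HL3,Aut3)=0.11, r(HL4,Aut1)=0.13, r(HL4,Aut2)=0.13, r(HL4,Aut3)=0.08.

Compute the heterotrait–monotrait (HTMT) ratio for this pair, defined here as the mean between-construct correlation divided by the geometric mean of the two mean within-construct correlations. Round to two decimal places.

Between-construct mean = 1.43/12 = 0.1192.
Mean within-HL = 4.67/6 = 0.7783; mean within-Aut = 1.51/3 = 0.5033.
Geometric mean = √(0.7783 × 0.5033) = 0.6259.
HTMT = 0.1192 / 0.6259 = 0.19.

0.19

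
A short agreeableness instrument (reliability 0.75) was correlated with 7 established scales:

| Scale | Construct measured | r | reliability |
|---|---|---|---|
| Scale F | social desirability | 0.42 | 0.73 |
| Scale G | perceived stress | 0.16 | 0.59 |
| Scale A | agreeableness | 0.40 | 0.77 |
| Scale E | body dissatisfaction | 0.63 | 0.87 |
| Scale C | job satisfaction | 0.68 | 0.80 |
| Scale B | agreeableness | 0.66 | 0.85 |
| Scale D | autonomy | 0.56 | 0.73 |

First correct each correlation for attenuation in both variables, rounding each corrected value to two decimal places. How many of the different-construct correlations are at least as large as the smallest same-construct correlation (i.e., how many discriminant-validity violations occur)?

4

Disattenuated r (r / √(r_scale · r_new)):
  Scale F (disc): 0.42 / √(0.73·0.75) = 0.57
  Scale G (disc): 0.16 / √(0.59·0.75) = 0.24
  Scale A (conv): 0.40 / √(0.77·0.75) = 0.53
  Scale E (disc): 0.63 / √(0.87·0.75) = 0.78
  Scale C (disc): 0.68 / √(0.80·0.75) = 0.88
  Scale B (conv): 0.66 / √(0.85·0.75) = 0.83
  Scale D (disc): 0.56 / √(0.73·0.75) = 0.76
Smallest convergent = 0.53. Discriminant values: 0.57, 0.24, 0.78, 0.88, 0.76; count ≥ 0.53 → 4.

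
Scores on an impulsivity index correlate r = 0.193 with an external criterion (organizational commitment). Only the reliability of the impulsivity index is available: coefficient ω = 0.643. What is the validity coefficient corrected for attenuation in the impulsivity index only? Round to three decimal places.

Single correction: r_c = r_obs / √r_xx = 0.193 / √0.643 = 0.193 / 0.8019 ≈ 0.241.

0.241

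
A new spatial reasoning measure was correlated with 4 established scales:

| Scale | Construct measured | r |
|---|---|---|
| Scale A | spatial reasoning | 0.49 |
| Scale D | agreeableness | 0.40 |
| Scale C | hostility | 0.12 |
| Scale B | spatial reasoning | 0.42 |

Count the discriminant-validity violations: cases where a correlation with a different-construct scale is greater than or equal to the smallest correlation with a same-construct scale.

Convergent (same construct = spatial reasoning): Scale A, Scale B.
Smallest convergent = 0.42. Discriminant values: 0.40, 0.12; count ≥ 0.42 → 0.

0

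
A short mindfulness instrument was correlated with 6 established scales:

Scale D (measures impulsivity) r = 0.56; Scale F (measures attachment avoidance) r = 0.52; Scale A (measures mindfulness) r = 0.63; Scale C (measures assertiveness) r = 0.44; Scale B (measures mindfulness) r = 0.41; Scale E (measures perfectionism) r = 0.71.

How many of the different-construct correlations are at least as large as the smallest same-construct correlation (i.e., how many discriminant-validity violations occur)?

4

Convergent (same construct = mindfulness): Scale A, Scale B.
Smallest convergent = 0.41. Discriminant values: 0.56, 0.52, 0.44, 0.71; count ≥ 0.41 → 4.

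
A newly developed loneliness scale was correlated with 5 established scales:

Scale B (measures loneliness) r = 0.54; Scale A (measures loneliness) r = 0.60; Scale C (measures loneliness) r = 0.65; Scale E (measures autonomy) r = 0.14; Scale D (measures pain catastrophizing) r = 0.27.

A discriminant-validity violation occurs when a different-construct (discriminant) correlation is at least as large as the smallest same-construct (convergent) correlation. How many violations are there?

0

Convergent (same construct = loneliness): Scale B, Scale A, Scale C.
Smallest convergent = 0.54. Discriminant values: 0.14, 0.27; count ≥ 0.54 → 0.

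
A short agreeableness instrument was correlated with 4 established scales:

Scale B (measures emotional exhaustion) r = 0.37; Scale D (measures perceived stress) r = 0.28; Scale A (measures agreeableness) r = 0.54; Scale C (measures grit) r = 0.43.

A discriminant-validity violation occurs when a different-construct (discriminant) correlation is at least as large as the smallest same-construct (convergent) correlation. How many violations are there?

0

Convergent (same construct = agreeableness): Scale A.
Smallest convergent = 0.54. Discriminant values: 0.37, 0.28, 0.43; count ≥ 0.54 → 0.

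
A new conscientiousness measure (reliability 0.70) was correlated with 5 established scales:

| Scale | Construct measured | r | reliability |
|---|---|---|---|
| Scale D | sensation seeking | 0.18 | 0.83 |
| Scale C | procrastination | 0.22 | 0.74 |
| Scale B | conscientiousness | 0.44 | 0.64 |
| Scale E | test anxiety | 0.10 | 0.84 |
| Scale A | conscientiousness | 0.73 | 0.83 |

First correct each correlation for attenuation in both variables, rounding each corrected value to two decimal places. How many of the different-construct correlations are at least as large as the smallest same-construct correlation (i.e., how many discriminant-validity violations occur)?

0

Disattenuated r (r / √(r_scale · r_new)):
  Scale D (disc): 0.18 / √(0.83·0.70) = 0.24
  Scale C (disc): 0.22 / √(0.74·0.70) = 0.31
  Scale B (conv): 0.44 / √(0.64·0.70) = 0.66
  Scale E (disc): 0.10 / √(0.84·0.70) = 0.13
  Scale A (conv): 0.73 / √(0.83·0.70) = 0.96
Smallest convergent = 0.66. Discriminant values: 0.24, 0.31, 0.13; count ≥ 0.66 → 0.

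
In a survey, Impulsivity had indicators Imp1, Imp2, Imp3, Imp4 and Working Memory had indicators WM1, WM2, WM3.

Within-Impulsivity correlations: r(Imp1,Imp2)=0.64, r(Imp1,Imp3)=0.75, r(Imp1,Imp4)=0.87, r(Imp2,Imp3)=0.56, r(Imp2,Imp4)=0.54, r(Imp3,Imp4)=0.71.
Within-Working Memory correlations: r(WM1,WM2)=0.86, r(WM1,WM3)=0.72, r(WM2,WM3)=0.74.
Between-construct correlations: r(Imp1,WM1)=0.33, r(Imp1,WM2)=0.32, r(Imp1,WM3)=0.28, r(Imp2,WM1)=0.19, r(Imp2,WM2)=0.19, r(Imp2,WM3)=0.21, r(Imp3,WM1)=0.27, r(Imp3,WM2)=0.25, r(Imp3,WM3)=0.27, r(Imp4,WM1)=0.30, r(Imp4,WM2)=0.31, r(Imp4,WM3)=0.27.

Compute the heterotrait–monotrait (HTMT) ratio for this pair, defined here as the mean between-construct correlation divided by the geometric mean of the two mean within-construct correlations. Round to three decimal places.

Between-construct mean = 3.19/12 = 0.2658.
Mean within-Imp = 4.07/6 = 0.6783; mean within-WM = 2.32/3 = 0.7733.
Geometric mean = √(0.6783 × 0.7733) = 0.7242.
HTMT = 0.2658 / 0.7242 = 0.367.

0.367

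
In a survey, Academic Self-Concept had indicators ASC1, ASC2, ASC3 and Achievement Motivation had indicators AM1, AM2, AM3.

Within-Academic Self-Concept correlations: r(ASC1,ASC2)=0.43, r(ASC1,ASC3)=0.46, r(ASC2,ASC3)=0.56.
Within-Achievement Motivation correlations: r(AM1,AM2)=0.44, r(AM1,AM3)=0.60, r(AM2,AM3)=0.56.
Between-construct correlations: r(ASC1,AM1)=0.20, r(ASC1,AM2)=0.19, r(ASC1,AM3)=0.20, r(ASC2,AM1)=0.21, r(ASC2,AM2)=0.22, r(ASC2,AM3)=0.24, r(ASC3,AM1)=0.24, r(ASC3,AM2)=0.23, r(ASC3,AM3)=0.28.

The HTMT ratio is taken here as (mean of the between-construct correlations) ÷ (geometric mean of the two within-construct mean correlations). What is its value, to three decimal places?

0.440

Mean between = 2.01/9 = 0.2233.
Mean within-ASC = 1.45/3 = 0.4833; mean within-AM = 1.60/3 = 0.5333.
Geometric mean = √(0.4833 × 0.5333) = 0.5077.
HTMT = 0.2233 / 0.5077 = 0.440.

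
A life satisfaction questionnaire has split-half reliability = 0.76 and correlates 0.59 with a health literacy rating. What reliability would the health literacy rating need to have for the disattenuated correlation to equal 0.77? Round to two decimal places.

0.77

r_true = r_obs / √(r_xx · r_yy) ⇒ 0.77 = 0.59 / √(0.76 · r_yy).
√(0.76 · r_yy) = 0.59 / 0.77 = 0.7662; 0.76 · r_yy = 0.5871; r_yy = 0.5871 / 0.76 ≈ 0.77.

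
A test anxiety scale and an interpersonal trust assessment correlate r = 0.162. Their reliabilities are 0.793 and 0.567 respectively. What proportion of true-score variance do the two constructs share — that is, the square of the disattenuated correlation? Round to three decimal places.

Disattenuated r = 0.162 / √(0.793 × 0.567) = 0.162 / 0.6705 = 0.2416.
Shared true-score variance = 0.2416² = 0.0584 ≈ 0.058.

0.058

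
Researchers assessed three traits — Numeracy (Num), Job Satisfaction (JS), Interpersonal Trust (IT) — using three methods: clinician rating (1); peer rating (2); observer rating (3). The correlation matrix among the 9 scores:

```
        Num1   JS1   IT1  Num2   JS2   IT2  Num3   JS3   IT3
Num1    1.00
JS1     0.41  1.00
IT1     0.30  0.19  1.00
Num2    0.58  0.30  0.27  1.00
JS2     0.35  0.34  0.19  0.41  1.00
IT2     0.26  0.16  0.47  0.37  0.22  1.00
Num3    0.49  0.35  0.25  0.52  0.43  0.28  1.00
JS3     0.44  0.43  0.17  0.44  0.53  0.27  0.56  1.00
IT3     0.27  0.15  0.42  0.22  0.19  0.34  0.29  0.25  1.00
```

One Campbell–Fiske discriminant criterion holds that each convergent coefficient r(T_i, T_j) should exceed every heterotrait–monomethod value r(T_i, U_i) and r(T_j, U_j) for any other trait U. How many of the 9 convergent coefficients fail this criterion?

Each convergent coefficient versus the relevant comparison correlations:
Num (methods 1·2): 0.58 vs {0.41, 0.41, 0.30, 0.37} → pass.
Num (methods 1·3): 0.49 vs {0.41, 0.56, 0.30, 0.29} → fail.
Num (methods 2·3): 0.52 vs {0.41, 0.56, 0.37, 0.29} → fail.
JS (methods 1·2): 0.34 vs {0.41, 0.41, 0.19, 0.22} → fail.
JS (methods 1·3): 0.43 vs {0.41, 0.56, 0.19, 0.25} → fail.
JS (methods 2·3): 0.53 vs {0.41, 0.56, 0.22, 0.25} → fail.
IT (methods 1·2): 0.47 vs {0.30, 0.37, 0.19, 0.22} → pass.
IT (methods 1·3): 0.42 vs {0.30, 0.29, 0.19, 0.25} → pass.
IT (methods 2·3): 0.34 vs {0.37, 0.29, 0.22, 0.25} → fail.
6 of 9 fail.

6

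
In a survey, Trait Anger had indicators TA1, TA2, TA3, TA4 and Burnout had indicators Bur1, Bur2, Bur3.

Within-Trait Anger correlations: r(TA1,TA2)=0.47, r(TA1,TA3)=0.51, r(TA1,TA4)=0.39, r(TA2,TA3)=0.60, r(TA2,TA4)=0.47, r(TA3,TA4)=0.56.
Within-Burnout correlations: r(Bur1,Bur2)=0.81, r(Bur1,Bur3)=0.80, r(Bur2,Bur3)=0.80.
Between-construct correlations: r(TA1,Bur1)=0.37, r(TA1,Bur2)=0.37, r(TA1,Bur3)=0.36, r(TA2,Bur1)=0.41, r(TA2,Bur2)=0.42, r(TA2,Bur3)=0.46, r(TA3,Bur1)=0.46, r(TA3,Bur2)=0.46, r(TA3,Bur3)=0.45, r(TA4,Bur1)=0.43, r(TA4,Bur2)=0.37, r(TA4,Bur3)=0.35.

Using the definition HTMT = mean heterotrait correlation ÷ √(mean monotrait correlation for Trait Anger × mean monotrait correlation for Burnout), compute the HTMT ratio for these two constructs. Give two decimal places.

Mean heterotrait r = 4.91/12 = 0.4092.
Mean within-TA = 3.00/6 = 0.5000; mean within-Bur = 2.41/3 = 0.8033.
Geometric mean = √(0.5000 × 0.8033) = 0.6338.
HTMT = 0.4092 / 0.6338 = 0.65.

0.65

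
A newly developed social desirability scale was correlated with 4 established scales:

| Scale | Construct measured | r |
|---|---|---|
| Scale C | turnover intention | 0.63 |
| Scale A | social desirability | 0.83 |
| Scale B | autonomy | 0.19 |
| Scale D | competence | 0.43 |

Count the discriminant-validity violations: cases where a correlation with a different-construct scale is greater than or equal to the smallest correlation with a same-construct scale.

0

Convergent (same construct = social desirability): Scale A.
Smallest convergent = 0.83. Discriminant values: 0.63, 0.19, 0.43; count ≥ 0.83 → 0.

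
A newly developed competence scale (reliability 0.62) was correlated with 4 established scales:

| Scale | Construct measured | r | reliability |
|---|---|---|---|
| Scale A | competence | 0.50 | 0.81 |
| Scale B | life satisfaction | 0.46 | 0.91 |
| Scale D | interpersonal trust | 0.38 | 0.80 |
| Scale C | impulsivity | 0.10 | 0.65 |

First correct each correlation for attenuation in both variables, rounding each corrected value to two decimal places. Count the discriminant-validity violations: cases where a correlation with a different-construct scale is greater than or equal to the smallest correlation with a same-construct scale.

0

Disattenuated r (r / √(r_scale · r_new)):
  Scale A (conv): 0.50 / √(0.81·0.62) = 0.71
  Scale B (disc): 0.46 / √(0.91·0.62) = 0.61
  Scale D (disc): 0.38 / √(0.80·0.62) = 0.54
  Scale C (disc): 0.10 / √(0.65·0.62) = 0.16
Smallest convergent = 0.71. Discriminant values: 0.61, 0.54, 0.16; count ≥ 0.71 → 0.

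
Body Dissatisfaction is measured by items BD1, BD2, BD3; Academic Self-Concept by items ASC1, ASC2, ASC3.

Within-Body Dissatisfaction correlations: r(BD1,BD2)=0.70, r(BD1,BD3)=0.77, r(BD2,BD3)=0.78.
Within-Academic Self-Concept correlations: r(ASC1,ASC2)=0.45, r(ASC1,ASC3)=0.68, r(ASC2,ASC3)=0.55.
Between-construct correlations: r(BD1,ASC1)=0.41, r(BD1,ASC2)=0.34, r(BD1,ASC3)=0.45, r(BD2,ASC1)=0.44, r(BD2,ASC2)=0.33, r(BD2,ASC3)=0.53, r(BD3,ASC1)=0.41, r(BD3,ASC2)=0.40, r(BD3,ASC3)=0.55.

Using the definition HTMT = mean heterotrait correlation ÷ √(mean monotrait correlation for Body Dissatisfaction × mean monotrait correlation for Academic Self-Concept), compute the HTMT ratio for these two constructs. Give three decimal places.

Mean heterotrait r = 3.86/9 = 0.4289.
Mean within-BD = 2.25/3 = 0.7500; mean within-ASC = 1.68/3 = 0.5600.
Geometric mean = √(0.7500 × 0.5600) = 0.6481.
HTMT = 0.4289 / 0.6481 = 0.662.

0.662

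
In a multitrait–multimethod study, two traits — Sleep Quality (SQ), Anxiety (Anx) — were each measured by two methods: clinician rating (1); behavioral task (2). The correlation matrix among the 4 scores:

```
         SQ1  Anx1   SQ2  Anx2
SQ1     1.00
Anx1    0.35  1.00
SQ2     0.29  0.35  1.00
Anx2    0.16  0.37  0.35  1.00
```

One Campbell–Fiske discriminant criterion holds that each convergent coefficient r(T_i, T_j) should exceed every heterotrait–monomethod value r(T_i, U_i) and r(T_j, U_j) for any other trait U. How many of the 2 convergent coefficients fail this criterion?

1

Each convergent coefficient versus the relevant comparison correlations:
SQ (methods 1·2): 0.29 vs {0.35, 0.35} → fail.
Anx (methods 1·2): 0.37 vs {0.35, 0.35} → pass.
1 of 2 fail.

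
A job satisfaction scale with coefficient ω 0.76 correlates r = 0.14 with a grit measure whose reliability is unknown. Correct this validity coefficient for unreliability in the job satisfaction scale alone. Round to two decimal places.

Single correction: r_c = r_obs / √r_xx = 0.14 / √0.76 = 0.14 / 0.8718 ≈ 0.16.

0.16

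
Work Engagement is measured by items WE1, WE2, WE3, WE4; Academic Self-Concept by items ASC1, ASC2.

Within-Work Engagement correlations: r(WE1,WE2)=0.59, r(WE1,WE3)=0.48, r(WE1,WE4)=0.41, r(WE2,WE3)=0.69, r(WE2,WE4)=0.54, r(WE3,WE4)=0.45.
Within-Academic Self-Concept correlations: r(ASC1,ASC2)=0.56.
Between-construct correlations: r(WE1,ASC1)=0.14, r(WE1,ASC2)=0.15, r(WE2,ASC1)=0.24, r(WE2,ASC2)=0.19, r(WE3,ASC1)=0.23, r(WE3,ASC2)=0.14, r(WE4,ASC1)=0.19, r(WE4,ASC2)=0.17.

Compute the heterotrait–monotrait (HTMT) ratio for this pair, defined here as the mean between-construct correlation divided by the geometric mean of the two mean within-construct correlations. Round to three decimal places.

Between-construct mean = 1.45/8 = 0.1813.
Mean within-WE = 3.16/6 = 0.5267; mean within-ASC = 0.56/1 = 0.5600.
Geometric mean = √(0.5267 × 0.5600) = 0.5431.
HTMT = 0.1813 / 0.5431 = 0.334.

0.334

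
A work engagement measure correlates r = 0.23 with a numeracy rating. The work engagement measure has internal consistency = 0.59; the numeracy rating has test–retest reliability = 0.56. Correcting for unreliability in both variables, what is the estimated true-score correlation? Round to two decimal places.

0.40

r_true = r_obs / √(r_xx · r_yy) = 0.23 / √(0.59 × 0.56) = 0.23 / √0.3304 = 0.23 / 0.5748 ≈ 0.40.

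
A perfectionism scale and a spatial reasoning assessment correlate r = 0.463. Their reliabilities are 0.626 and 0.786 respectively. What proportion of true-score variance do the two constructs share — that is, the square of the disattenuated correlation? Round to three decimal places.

0.436

Disattenuated r = 0.463 / √(0.626 × 0.786) = 0.463 / 0.7015 = 0.6600.
Shared true-score variance = 0.6600² = 0.4356 ≈ 0.436.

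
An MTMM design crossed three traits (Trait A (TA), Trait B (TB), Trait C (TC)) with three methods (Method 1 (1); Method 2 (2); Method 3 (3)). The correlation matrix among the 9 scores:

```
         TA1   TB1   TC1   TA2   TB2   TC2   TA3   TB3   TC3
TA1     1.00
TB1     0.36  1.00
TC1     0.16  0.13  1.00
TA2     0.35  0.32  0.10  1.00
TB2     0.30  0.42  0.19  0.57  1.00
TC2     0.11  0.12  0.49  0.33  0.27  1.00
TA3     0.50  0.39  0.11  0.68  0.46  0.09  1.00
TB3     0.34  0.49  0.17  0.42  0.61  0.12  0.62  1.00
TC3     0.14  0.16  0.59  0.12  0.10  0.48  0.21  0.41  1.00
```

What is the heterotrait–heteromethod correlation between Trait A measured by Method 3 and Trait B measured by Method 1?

Different traits and methods: r(TA3, TB1) = 0.39.

0.39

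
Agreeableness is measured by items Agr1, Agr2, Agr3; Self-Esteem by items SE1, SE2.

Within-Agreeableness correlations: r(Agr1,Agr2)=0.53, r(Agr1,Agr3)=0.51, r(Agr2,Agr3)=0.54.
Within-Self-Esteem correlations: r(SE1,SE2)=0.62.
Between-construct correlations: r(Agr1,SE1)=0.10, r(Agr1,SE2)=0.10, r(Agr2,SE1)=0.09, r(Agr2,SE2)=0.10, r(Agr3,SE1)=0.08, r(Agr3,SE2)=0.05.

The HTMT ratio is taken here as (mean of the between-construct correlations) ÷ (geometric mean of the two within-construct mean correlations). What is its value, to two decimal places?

Mean between = 0.52/6 = 0.0867.
Mean within-Agr = 1.58/3 = 0.5267; mean within-SE = 0.62/1 = 0.6200.
Geometric mean = √(0.5267 × 0.6200) = 0.5714.
HTMT = 0.0867 / 0.5714 = 0.15.

0.15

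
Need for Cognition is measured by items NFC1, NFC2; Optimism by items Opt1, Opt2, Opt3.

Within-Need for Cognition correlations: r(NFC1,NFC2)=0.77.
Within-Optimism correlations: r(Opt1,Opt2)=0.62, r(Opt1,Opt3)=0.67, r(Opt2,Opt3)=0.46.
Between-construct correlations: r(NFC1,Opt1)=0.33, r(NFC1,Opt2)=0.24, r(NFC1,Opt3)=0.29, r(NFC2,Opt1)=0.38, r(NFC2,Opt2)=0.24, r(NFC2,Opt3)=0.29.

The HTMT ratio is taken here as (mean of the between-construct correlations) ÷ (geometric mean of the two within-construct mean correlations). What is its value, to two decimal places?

0.44

Mean heterotrait r = 1.77/6 = 0.2950.
Mean within-NFC = 0.77/1 = 0.7700; mean within-Opt = 1.75/3 = 0.5833.
Geometric mean = √(0.7700 × 0.5833) = 0.6702.
HTMT = 0.2950 / 0.6702 = 0.44.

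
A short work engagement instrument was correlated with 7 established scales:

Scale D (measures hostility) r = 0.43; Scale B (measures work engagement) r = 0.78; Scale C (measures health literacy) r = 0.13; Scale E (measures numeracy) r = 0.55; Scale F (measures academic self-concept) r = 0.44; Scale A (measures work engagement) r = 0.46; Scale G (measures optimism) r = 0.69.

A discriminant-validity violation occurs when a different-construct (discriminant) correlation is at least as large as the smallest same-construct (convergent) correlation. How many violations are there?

2

Convergent (same construct = work engagement): Scale B, Scale A.
Smallest convergent = 0.46. Discriminant values: 0.43, 0.13, 0.55, 0.44, 0.69; count ≥ 0.46 → 2.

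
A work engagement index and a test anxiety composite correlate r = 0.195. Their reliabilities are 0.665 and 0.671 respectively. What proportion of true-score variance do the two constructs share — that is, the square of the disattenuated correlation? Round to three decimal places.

0.085

Disattenuated r = 0.195 / √(0.665 × 0.671) = 0.195 / 0.6680 = 0.2919.
Shared true-score variance = 0.2919² = 0.0852 ≈ 0.085.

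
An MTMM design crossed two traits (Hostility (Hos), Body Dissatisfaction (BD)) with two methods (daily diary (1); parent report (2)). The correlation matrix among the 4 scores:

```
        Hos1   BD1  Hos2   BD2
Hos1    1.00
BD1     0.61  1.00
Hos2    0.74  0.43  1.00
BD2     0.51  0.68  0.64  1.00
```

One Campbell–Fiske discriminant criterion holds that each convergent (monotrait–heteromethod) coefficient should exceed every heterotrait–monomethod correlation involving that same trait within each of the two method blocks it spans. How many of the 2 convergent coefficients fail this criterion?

0

Convergent coefficients and their comparison sets:
Hos (methods 1·2): 0.74 vs {0.61, 0.64} → pass.
BD (methods 1·2): 0.68 vs {0.61, 0.64} → pass.
0 of 2 fail.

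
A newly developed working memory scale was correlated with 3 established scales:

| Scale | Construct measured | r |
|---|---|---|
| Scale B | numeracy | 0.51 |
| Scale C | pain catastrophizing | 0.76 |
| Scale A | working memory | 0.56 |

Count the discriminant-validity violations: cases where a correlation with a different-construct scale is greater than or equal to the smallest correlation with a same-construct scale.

Convergent (same construct = working memory): Scale A.
Smallest convergent = 0.56. Discriminant values: 0.51, 0.76; count ≥ 0.56 → 1.

1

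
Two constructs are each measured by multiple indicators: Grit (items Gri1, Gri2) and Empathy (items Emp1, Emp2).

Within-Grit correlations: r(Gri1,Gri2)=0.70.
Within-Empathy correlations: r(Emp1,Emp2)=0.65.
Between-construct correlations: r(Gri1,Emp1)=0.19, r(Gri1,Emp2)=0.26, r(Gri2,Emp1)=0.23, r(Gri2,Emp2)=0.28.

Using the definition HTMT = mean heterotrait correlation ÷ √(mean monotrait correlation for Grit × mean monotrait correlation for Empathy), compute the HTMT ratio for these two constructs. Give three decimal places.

Mean heterotrait r = 0.96/4 = 0.2400.
Mean within-Gri = 0.70/1 = 0.7000; mean within-Emp = 0.65/1 = 0.6500.
Geometric mean = √(0.7000 × 0.6500) = 0.6745.
HTMT = 0.2400 / 0.6745 = 0.356.

0.356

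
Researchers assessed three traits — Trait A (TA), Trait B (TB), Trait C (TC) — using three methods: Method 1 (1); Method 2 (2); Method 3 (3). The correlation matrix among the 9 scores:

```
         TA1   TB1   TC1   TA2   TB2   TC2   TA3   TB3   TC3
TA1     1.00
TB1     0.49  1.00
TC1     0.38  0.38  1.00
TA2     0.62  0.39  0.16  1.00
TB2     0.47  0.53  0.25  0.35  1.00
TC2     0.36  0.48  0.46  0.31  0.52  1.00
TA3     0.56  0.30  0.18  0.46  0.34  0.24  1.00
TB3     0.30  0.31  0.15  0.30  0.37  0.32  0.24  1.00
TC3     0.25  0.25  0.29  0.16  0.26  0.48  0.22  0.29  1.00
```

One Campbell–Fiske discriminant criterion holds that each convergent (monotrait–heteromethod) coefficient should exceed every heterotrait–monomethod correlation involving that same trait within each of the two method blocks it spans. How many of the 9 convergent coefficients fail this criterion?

Each convergent coefficient versus the relevant comparison correlations:
TA (methods 1·2): 0.62 vs {0.49, 0.35, 0.38, 0.31} → pass.
TA (methods 1·3): 0.56 vs {0.49, 0.24, 0.38, 0.22} → pass.
TA (methods 2·3): 0.46 vs {0.35, 0.24, 0.31, 0.22} → pass.
TB (methods 1·2): 0.53 vs {0.49, 0.35, 0.38, 0.52} → pass.
TB (methods 1·3): 0.31 vs {0.49, 0.24, 0.38, 0.29} → fail.
TB (methods 2·3): 0.37 vs {0.35, 0.24, 0.52, 0.29} → fail.
TC (methods 1·2): 0.46 vs {0.38, 0.31, 0.38, 0.52} → fail.
TC (methods 1·3): 0.29 vs {0.38, 0.22, 0.38, 0.29} → fail.
TC (methods 2·3): 0.48 vs {0.31, 0.22, 0.52, 0.29} → fail.
5 of 9 fail.

5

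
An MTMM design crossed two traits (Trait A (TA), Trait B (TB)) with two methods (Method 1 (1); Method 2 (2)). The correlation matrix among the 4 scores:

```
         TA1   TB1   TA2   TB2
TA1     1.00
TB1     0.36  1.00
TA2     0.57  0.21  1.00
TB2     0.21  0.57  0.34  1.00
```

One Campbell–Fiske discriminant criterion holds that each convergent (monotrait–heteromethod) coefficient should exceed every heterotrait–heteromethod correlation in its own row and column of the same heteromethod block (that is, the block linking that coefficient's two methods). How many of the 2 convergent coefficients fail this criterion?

0

Checking each validity diagonal entry against its comparison values:
TA (methods 1·2): 0.57 vs {0.21, 0.21} → pass.
TB (methods 1·2): 0.57 vs {0.21, 0.21} → pass.
0 of 2 fail.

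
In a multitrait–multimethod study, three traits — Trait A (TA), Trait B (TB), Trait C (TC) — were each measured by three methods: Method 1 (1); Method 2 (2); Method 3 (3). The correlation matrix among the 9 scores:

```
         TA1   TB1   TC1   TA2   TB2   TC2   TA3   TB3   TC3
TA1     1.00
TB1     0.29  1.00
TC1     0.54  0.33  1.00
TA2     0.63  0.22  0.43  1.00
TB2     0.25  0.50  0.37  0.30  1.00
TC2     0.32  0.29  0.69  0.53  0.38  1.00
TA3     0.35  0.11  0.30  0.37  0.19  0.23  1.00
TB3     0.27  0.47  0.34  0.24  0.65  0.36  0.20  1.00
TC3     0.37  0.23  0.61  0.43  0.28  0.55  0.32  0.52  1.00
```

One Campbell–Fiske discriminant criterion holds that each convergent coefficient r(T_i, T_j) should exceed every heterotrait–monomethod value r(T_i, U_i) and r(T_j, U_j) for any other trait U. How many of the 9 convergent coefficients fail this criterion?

3

Convergent coefficients and their comparison sets:
TA (methods 1·2): 0.63 vs {0.29, 0.30, 0.54, 0.53} → pass.
TA (methods 1·3): 0.35 vs {0.29, 0.20, 0.54, 0.32} → fail.
TA (methods 2·3): 0.37 vs {0.30, 0.20, 0.53, 0.32} → fail.
TB (methods 1·2): 0.50 vs {0.29, 0.30, 0.33, 0.38} → pass.
TB (methods 1·3): 0.47 vs {0.29, 0.20, 0.33, 0.52} → fail.
TB (methods 2·3): 0.65 vs {0.30, 0.20, 0.38, 0.52} → pass.
TC (methods 1·2): 0.69 vs {0.54, 0.53, 0.33, 0.38} → pass.
TC (methods 1·3): 0.61 vs {0.54, 0.32, 0.33, 0.52} → pass.
TC (methods 2·3): 0.55 vs {0.53, 0.32, 0.38, 0.52} → pass.
3 of 9 fail.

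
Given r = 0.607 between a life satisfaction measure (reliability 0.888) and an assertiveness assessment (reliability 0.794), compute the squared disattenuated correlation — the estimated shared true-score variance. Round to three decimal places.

0.523

Disattenuated r = 0.607 / √(0.888 × 0.794) = 0.607 / 0.8397 = 0.7229.
Shared true-score variance = 0.7229² = 0.5226 ≈ 0.523.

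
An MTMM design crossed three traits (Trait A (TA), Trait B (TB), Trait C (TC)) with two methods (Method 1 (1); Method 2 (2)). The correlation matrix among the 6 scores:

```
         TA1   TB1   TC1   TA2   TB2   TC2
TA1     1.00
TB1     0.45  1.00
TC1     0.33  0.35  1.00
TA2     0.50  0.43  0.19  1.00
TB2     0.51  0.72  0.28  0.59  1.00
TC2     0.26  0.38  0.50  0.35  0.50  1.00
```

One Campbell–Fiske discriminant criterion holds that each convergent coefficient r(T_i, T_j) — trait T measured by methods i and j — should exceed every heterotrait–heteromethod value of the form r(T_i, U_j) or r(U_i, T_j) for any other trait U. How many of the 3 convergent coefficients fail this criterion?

1

Each convergent coefficient versus the relevant comparison correlations:
TA (methods 1·2): 0.50 vs {0.51, 0.43, 0.26, 0.19} → fail.
TB (methods 1·2): 0.72 vs {0.43, 0.51, 0.38, 0.28} → pass.
TC (methods 1·2): 0.50 vs {0.19, 0.26, 0.28, 0.38} → pass.
1 of 3 fail.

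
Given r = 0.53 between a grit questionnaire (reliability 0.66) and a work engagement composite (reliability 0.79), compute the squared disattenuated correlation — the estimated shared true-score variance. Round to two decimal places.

0.54

Disattenuated r = 0.53 / √(0.66 × 0.79) = 0.53 / 0.7221 = 0.7340.
Shared true-score variance = 0.7340² = 0.5388 ≈ 0.54.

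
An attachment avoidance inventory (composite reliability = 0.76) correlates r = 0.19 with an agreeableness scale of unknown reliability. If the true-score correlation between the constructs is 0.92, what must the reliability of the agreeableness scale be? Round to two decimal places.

0.06

r_true = r_obs / √(r_xx · r_yy) ⇒ 0.92 = 0.19 / √(0.76 · r_yy).
√(0.76 · r_yy) = 0.19 / 0.92 = 0.2065; 0.76 · r_yy = 0.0426; r_yy = 0.0426 / 0.76 ≈ 0.06.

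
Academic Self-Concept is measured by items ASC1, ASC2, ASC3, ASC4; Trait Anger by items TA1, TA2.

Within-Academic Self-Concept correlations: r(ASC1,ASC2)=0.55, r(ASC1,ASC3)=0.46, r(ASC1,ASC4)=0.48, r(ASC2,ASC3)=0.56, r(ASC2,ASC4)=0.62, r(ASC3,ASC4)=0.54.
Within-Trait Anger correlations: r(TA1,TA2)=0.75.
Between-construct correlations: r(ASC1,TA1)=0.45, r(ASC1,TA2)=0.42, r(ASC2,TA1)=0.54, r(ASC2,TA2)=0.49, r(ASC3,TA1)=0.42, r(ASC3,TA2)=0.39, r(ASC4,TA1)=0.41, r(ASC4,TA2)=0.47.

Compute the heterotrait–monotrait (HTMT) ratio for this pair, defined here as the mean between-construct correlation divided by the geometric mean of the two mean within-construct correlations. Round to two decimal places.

Mean heterotrait r = 3.59/8 = 0.4488.
Mean within-ASC = 3.21/6 = 0.5350; mean within-TA = 0.75/1 = 0.7500.
Geometric mean = √(0.5350 × 0.7500) = 0.6334.
HTMT = 0.4488 / 0.6334 = 0.71.

0.71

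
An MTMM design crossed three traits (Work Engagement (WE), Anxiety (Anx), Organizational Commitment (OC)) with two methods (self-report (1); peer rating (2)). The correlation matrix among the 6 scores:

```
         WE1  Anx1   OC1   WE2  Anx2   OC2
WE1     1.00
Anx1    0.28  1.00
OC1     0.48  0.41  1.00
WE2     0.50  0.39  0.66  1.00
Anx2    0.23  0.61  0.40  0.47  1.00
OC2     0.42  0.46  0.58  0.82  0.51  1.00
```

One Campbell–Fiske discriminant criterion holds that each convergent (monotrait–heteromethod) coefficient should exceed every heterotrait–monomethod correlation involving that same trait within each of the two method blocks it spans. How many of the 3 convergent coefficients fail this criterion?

Each convergent coefficient versus the relevant comparison correlations:
WE (methods 1·2): 0.50 vs {0.28, 0.47, 0.48, 0.82} → fail.
Anx (methods 1·2): 0.61 vs {0.28, 0.47, 0.41, 0.51} → pass.
OC (methods 1·2): 0.58 vs {0.48, 0.82, 0.41, 0.51} → fail.
2 of 3 fail.

2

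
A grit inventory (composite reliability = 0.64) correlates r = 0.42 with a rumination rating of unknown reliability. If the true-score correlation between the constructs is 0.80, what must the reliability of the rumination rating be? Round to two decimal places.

r_true = r_obs / √(r_xx · r_yy) ⇒ 0.80 = 0.42 / √(0.64 · r_yy).
√(0.64 · r_yy) = 0.42 / 0.80 = 0.5250; 0.64 · r_yy = 0.2756; r_yy = 0.2756 / 0.64 ≈ 0.43.

0.43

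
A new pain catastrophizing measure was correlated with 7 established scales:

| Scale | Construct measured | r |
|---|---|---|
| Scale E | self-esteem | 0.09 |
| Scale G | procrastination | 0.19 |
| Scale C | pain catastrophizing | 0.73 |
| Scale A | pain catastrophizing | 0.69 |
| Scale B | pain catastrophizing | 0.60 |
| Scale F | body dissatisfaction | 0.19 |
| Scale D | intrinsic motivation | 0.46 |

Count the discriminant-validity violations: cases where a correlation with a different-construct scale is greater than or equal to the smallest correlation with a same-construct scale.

0

Convergent (same construct = pain catastrophizing): Scale C, Scale A, Scale B.
Smallest convergent = 0.60. Discriminant values: 0.09, 0.19, 0.19, 0.46; count ≥ 0.60 → 0.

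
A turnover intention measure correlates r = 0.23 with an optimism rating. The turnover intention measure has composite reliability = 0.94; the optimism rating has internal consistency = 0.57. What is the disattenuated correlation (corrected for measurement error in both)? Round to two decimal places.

r_true = r_obs / √(r_xx · r_yy) = 0.23 / √(0.94 × 0.57) = 0.23 / √0.5358 = 0.23 / 0.7320 ≈ 0.31.

0.31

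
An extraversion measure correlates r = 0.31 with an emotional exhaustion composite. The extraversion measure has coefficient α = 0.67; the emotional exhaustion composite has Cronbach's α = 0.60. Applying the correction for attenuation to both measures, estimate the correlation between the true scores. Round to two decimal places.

r_true = r_obs / √(r_xx · r_yy) = 0.31 / √(0.67 × 0.60) = 0.31 / √0.4020 = 0.31 / 0.6340 ≈ 0.49.

0.49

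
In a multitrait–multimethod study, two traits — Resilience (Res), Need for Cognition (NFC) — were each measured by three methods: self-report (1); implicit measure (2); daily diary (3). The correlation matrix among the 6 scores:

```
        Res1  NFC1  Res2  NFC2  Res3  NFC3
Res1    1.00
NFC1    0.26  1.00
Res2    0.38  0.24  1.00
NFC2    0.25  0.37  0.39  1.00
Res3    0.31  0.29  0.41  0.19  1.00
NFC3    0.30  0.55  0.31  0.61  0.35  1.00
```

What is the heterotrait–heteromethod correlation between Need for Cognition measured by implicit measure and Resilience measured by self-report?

Different traits and methods: r(NFC2, Res1) = 0.25.

0.25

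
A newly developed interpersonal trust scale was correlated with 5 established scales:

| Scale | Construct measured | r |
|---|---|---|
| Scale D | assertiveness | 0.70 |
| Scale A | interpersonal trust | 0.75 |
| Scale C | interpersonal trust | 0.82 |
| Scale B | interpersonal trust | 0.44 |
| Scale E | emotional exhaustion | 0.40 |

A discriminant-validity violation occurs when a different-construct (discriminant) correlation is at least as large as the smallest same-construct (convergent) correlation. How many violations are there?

1

Convergent (same construct = interpersonal trust): Scale A, Scale C, Scale B.
Smallest convergent = 0.44. Discriminant values: 0.70, 0.40; count ≥ 0.44 → 1.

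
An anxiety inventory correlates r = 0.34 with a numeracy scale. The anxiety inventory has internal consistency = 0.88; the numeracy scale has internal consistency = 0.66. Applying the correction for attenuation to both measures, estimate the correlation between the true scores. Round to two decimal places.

r_true = r_obs / √(r_xx · r_yy) = 0.34 / √(0.88 × 0.66) = 0.34 / √0.5808 = 0.34 / 0.7621 ≈ 0.45.

0.45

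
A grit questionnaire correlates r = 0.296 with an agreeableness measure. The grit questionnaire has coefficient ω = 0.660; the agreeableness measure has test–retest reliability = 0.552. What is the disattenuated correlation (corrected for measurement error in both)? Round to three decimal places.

0.490

r_true = r_obs / √(r_xx · r_yy) = 0.296 / √(0.660 × 0.552) = 0.296 / √0.364320 = 0.296 / 0.6036 ≈ 0.490.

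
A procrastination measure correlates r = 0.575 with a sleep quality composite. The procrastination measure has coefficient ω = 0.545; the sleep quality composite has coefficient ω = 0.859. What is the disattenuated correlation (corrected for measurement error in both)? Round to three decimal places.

0.840

r_true = r_obs / √(r_xx · r_yy) = 0.575 / √(0.545 × 0.859) = 0.575 / √0.468155 = 0.575 / 0.6842 ≈ 0.840.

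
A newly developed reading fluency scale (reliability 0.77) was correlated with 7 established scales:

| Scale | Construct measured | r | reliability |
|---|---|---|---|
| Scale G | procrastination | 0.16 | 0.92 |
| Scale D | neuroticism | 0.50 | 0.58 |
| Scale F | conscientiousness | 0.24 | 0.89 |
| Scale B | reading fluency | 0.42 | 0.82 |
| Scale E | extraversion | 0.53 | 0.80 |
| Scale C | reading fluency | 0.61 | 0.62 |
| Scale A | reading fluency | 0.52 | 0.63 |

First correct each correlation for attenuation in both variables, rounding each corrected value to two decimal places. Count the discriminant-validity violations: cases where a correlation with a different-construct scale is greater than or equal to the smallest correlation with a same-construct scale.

2

Disattenuated r (r / √(r_scale · r_new)):
  Scale G (disc): 0.16 / √(0.92·0.77) = 0.19
  Scale D (disc): 0.50 / √(0.58·0.77) = 0.75
  Scale F (disc): 0.24 / √(0.89·0.77) = 0.29
  Scale B (conv): 0.42 / √(0.82·0.77) = 0.53
  Scale E (disc): 0.53 / √(0.80·0.77) = 0.68
  Scale C (conv): 0.61 / √(0.62·0.77) = 0.88
  Scale A (conv): 0.52 / √(0.63·0.77) = 0.75
Smallest convergent = 0.53. Discriminant values: 0.19, 0.75, 0.29, 0.68; count ≥ 0.53 → 2.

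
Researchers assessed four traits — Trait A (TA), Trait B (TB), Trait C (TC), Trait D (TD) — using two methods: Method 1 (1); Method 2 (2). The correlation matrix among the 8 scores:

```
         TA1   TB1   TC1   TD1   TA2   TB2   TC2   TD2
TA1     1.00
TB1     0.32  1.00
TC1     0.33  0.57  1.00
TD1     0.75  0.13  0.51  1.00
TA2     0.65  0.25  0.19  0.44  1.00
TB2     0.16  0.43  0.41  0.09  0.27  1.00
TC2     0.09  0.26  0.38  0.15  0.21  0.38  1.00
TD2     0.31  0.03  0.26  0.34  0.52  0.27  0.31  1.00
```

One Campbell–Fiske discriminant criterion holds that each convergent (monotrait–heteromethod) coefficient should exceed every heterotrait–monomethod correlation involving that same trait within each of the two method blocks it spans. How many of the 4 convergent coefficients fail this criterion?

4

Each convergent coefficient versus the relevant comparison correlations:
TA (methods 1·2): 0.65 vs {0.32, 0.27, 0.33, 0.21, 0.75, 0.52} → fail.
TB (methods 1·2): 0.43 vs {0.32, 0.27, 0.57, 0.38, 0.13, 0.27} → fail.
TC (methods 1·2): 0.38 vs {0.33, 0.21, 0.57, 0.38, 0.51, 0.31} → fail.
TD (methods 1·2): 0.34 vs {0.75, 0.52, 0.13, 0.27, 0.51, 0.31} → fail.
4 of 4 fail.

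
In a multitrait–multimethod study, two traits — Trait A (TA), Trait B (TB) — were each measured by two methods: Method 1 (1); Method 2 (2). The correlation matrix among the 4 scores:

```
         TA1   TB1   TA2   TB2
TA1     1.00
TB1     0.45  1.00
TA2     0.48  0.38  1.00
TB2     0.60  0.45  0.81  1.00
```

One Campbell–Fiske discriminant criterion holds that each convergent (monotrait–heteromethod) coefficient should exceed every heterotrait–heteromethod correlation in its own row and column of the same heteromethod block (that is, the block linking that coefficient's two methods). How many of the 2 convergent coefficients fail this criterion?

Checking each validity diagonal entry against its comparison values:
TA (methods 1·2): 0.48 vs {0.60, 0.38} → fail.
TB (methods 1·2): 0.45 vs {0.38, 0.60} → fail.
2 of 2 fail.

2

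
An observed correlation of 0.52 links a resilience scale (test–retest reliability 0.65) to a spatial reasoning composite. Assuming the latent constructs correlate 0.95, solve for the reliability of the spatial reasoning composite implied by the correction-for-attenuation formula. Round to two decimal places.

r_true = r_obs / √(r_xx · r_yy) ⇒ 0.95 = 0.52 / √(0.65 · r_yy).
√(0.65 · r_yy) = 0.52 / 0.95 = 0.5474; 0.65 · r_yy = 0.2996; r_yy = 0.2996 / 0.65 ≈ 0.46.

0.46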